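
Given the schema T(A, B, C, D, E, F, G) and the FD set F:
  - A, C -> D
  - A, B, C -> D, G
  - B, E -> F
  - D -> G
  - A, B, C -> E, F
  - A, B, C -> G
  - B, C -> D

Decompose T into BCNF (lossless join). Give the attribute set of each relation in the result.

{A, B, C, E}; {A, C, D}; {B, E, F}; {D, G}

Candidate key of the original relation: {A, B, C}.
In {A, B, C, D, E, F, G}, {A, C} is not a superkey ({A, C}⁺ restricted to this set is {A, C, D, G}), so split on A, C -> D, G into {A, C, D, G} and {A, B, C, E, F}.
In {A, C, D, G}, {D} is not a superkey ({D}⁺ restricted to this set is {D, G}), so split on D -> G into {D, G} and {A, C, D}.
{D, G} is in BCNF.
{A, C, D} is in BCNF.
In {A, B, C, E, F}, {B, E} is not a superkey ({B, E}⁺ restricted to this set is {B, E, F}), so split on B, E -> F into {B, E, F} and {A, B, C, E}.
{B, E, F} is in BCNF.
{A, B, C, E} is in BCNF.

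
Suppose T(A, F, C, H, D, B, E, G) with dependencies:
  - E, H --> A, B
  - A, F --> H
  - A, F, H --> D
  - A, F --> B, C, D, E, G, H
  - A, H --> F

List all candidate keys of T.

{A, F}, {A, H}, {E, H}

{A, F} is a candidate key since {A, F}⁺ = {A, B, C, D, E, F, G, H} covers every attribute.
{A, H} is a candidate key since {A, H}⁺ = {A, B, C, D, E, F, G, H} covers every attribute.
{E, H} is a candidate key since {E, H}⁺ = {A, B, C, D, E, F, G, H} covers every attribute.
These are minimal and exhaustive — every other superkey contains one of them.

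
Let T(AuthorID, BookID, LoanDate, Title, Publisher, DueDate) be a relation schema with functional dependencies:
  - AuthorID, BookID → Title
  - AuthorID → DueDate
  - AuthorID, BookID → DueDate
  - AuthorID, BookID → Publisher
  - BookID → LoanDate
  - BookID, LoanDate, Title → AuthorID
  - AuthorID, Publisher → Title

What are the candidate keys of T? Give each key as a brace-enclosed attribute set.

{BookID} never appears on the right of any FD, so every key must include it.
Closure of {AuthorID, BookID} is {AuthorID, BookID, DueDate, LoanDate, Publisher, Title}, the whole schema; {AuthorID, BookID} is a candidate key.
Closure of {BookID, Title} is {AuthorID, BookID, DueDate, LoanDate, Publisher, Title}, the whole schema; {BookID, Title} is a candidate key.
No proper subset of any of these is a key, and no other minimal superkey exists.

{AuthorID, BookID}, {BookID, Title}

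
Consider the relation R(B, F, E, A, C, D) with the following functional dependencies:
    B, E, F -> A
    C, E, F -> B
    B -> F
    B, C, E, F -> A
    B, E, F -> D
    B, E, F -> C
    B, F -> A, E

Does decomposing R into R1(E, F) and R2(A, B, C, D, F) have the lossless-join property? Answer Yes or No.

Common attributes: {F}; their closure is {F}.
R1 ⊄ {F} and R2 ⊄ {F}, so the split is lossy.

No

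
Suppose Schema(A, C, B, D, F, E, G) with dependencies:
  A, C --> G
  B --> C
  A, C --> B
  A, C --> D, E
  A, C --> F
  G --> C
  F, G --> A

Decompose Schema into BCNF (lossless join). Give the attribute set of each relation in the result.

{A, B, D, E, F, G}; {B, C}

Candidate keys of the original relation: {A, B}, {A, C}, {A, G}, {F, G}.
In {A, B, C, D, E, F, G}, {B} is not a superkey ({B}⁺ restricted to this set is {B, C}), so split on B --> C into {B, C} and {A, B, D, E, F, G}.
{B, C}: every determinant is a superkey — BCNF.
{A, B, D, E, F, G}: every determinant is a superkey — BCNF.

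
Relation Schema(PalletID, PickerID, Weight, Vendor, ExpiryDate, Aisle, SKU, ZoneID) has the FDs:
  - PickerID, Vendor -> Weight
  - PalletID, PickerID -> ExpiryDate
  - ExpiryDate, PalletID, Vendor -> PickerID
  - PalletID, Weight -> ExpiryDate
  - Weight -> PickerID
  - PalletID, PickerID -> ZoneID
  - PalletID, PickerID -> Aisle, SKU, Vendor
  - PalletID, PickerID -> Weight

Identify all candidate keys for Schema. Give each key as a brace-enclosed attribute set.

{PalletID} never appears on the right of any FD, so every key must include it.
{PalletID, PickerID}⁺ = {Aisle, ExpiryDate, PalletID, PickerID, SKU, Vendor, Weight, ZoneID}, which is every attribute, so {PalletID, PickerID} is a candidate key.
{PalletID, Weight}⁺ = {Aisle, ExpiryDate, PalletID, PickerID, SKU, Vendor, Weight, ZoneID}, which is every attribute, so {PalletID, Weight} is a candidate key.
{ExpiryDate, PalletID, Vendor}⁺ = {Aisle, ExpiryDate, PalletID, PickerID, SKU, Vendor, Weight, ZoneID}, which is every attribute, so {ExpiryDate, PalletID, Vendor} is a candidate key.
Any other superkey properly contains one of these, so there are no further candidate keys.

{ExpiryDate, PalletID, Vendor}, {PalletID, PickerID}, {PalletID, Weight}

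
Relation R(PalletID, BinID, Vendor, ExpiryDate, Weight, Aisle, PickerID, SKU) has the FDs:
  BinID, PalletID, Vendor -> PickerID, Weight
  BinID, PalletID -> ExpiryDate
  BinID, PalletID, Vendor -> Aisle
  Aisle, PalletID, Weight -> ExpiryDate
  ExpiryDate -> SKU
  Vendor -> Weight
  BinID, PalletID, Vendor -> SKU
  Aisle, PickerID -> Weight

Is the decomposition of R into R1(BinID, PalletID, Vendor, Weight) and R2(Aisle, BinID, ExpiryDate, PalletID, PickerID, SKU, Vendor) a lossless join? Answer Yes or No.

Yes

R1 ∩ R2 = {BinID, PalletID, Vendor}; its closure under F is {Aisle, BinID, ExpiryDate, PalletID, PickerID, SKU, Vendor, Weight}.
This includes all of R1, so the common attributes are a superkey of R1 — the join is lossless.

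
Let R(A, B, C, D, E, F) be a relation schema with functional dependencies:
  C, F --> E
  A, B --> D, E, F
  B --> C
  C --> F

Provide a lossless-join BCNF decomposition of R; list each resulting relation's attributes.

{A, B, D}; {B, C}; {C, E, F}

Candidate key of the original relation: {A, B}.
Within {A, B, C, D, E, F}: {C, F}⁺ ∩ {A, B, C, D, E, F} = {C, E, F}, not the whole set, so C, F --> E violates BCNF; decompose into {C, E, F} and {A, B, C, D, F}.
{C, E, F} is in BCNF.
Within {A, B, C, D, F}: {B}⁺ ∩ {A, B, C, D, F} = {B, C, F}, not the whole set, so B --> C, F violates BCNF; decompose into {B, C, F} and {A, B, D}.
Within {B, C, F}: {C}⁺ ∩ {B, C, F} = {C, F}, not the whole set, so C --> F violates BCNF; decompose into {C, F} and {B, C}.
{C, F} is in BCNF.
{B, C} is in BCNF.
{A, B, D} is in BCNF.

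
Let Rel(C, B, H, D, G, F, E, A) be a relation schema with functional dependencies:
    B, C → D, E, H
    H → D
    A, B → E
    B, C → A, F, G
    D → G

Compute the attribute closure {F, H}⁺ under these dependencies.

Start with {F, H}.
H → D applies; add {D} → now {D, F, H}.
D → G applies; add {G} → now {D, F, G, H}.
No further FD applies.

{D, F, G, H}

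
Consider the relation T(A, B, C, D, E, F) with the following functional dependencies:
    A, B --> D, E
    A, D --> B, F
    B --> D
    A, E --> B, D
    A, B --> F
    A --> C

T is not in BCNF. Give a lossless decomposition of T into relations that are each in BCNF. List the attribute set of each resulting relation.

{A, B, E, F}; {A, C}; {B, D}

Candidate keys of the original relation: {A, B}, {A, D}, {A, E}.
{A, B, C, D, E, F}: {B} determines {B, D} here but is not a superkey — split on B --> D, giving {B, D} and {A, B, C, E, F}.
{B, D}: every determinant is a superkey — BCNF.
{A, B, C, E, F}: {A} determines {A, C} here but is not a superkey — split on A --> C, giving {A, C} and {A, B, E, F}.
{A, C}: every determinant is a superkey — BCNF.
{A, B, E, F}: every determinant is a superkey — BCNF.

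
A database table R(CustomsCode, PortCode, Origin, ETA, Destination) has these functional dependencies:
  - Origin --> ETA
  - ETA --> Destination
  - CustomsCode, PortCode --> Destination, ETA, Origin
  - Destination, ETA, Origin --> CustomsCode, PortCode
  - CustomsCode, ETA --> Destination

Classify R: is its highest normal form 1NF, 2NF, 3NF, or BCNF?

2NF

Candidate keys: {CustomsCode, PortCode}, {Origin}. Prime attributes: {CustomsCode, Origin, PortCode}.
For ETA --> Destination we have {ETA}⁺ = {Destination, ETA}; {ETA} is not a superkey, so BCNF fails.
Because {Destination} is non-prime and the left side of ETA --> Destination is not a superkey, the relation is not in 3NF.
Checking every proper subset of each key, none determines a non-prime attribute — 2NF is satisfied.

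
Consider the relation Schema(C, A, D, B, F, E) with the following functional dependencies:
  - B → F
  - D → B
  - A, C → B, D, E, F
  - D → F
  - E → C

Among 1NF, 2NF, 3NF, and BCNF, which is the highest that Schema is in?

2NF

Candidate keys: {A, C}, {A, E}. Prime attributes: {A, C, E}.
B → F: {B}⁺ = {B, F}, which is not all of the attributes, so the left side is not a superkey — BCNF is violated.
B → F determines the non-prime attribute {F} from a non-superkey — 3NF is violated.
No non-prime attribute depends on a proper subset of any candidate key, so 2NF holds.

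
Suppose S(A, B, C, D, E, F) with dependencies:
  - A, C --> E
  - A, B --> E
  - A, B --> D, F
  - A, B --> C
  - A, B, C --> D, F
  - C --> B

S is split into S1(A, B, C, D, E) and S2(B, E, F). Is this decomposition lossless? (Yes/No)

The shared attributes are {B, E} and {B, E}⁺ = {B, E}.
S1 ⊄ {B, E} and S2 ⊄ {B, E}, so the split is lossy.

No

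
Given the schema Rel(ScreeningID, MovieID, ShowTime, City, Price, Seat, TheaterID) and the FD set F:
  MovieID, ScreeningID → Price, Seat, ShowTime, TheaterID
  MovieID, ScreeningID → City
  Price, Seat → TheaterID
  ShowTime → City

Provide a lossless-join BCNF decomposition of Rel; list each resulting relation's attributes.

Candidate key of the original relation: {MovieID, ScreeningID}.
{City, MovieID, Price, ScreeningID, Seat, ShowTime, TheaterID}: {Price, Seat} determines {Price, Seat, TheaterID} here but is not a superkey — split on Price, Seat → TheaterID, giving {Price, Seat, TheaterID} and {City, MovieID, Price, ScreeningID, Seat, ShowTime}.
{Price, Seat, TheaterID} is in BCNF.
{City, MovieID, Price, ScreeningID, Seat, ShowTime}: {ShowTime} determines {City, ShowTime} here but is not a superkey — split on ShowTime → City, giving {City, ShowTime} and {MovieID, Price, ScreeningID, Seat, ShowTime}.
{City, ShowTime} is in BCNF.
{MovieID, Price, ScreeningID, Seat, ShowTime} is in BCNF.

{City, ShowTime}; {MovieID, Price, ScreeningID, Seat, ShowTime}; {Price, Seat, TheaterID}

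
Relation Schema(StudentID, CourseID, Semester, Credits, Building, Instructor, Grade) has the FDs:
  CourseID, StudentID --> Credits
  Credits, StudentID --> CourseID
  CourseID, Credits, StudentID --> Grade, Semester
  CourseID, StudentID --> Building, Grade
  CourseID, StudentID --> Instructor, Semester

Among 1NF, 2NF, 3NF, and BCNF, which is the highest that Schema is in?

Candidate keys: {CourseID, StudentID}, {Credits, StudentID}. Prime attributes: {CourseID, Credits, StudentID}.
Every FD has a superkey on the left, so the relation is in BCNF.

BCNF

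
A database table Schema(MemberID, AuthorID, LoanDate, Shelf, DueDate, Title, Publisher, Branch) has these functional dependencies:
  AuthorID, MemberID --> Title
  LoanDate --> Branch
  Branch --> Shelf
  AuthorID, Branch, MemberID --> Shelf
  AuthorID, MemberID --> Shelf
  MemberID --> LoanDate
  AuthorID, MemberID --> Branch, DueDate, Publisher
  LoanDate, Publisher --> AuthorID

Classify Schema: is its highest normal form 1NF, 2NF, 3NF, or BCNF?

1NF

Candidate keys: {AuthorID, MemberID}, {MemberID, Publisher}. Prime attributes: {AuthorID, MemberID, Publisher}.
LoanDate --> Branch breaks BCNF: {LoanDate}⁺ = {Branch, LoanDate, Shelf}, so {LoanDate} is not a superkey.
LoanDate --> Branch determines the non-prime attribute {Branch} from a non-superkey — 3NF is violated.
The proper key subset {MemberID} of {AuthorID, MemberID} determines non-prime {Branch, LoanDate, Shelf}, so the relation is not even in 2NF.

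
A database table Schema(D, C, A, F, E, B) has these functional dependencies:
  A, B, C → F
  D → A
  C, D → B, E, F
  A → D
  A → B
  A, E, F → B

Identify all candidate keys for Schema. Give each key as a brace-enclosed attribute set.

{A, C}, {C, D}

{C} never appears on the right of any FD, so every key must include it.
{A, C}⁺ = {A, B, C, D, E, F} — all of the relation — so {A, C} is a candidate key.
{C, D}⁺ = {A, B, C, D, E, F} — all of the relation — so {C, D} is a candidate key.
These are minimal and exhaustive — every other superkey contains one of them.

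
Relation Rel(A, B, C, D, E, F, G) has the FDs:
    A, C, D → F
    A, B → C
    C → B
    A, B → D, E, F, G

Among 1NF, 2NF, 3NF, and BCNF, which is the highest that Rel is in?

Candidate keys: {A, B}, {A, C}. Prime attributes: {A, B, C}.
For C → B we have {C}⁺ = {B, C}; {C} is not a superkey, so BCNF fails.
Its right-hand attributes {B} are all prime, as are those of every other non-superkey FD — the relation is in 3NF.

3NF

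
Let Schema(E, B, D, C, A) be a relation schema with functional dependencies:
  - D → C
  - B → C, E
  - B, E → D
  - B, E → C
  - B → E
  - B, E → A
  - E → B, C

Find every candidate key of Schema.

{B}, {E}

{B}⁺ = {A, B, C, D, E}, which is every attribute, so {B} is a candidate key.
{E}⁺ = {A, B, C, D, E}, which is every attribute, so {E} is a candidate key.
Any other superkey properly contains one of these, so there are no further candidate keys.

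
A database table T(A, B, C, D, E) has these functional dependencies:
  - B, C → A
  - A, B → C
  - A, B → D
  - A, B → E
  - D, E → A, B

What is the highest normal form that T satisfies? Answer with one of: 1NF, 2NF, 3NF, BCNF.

BCNF

Candidate keys: {A, B}, {B, C}, {D, E}. Prime attributes: {A, B, C, D, E}.
The left-hand side of every FD is a superkey, so BCNF is satisfied.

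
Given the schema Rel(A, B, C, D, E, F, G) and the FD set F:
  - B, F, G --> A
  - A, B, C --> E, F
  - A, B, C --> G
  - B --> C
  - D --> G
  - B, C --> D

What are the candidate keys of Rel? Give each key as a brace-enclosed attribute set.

{B} never appears on the right of any FD, so every key must include it.
Closure of {A, B} is {A, B, C, D, E, F, G}, the whole schema; {A, B} is a candidate key.
Closure of {B, F} is {A, B, C, D, E, F, G}, the whole schema; {B, F} is a candidate key.
No proper subset of any of these is a key, and no other minimal superkey exists.

{A, B}, {B, F}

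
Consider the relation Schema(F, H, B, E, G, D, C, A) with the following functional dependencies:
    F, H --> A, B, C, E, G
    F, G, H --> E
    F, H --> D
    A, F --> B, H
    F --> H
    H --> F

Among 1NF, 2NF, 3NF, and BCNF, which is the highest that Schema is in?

BCNF

Candidate keys: {F}, {H}. Prime attributes: {F, H}.
The left-hand side of every FD is a superkey, so BCNF is satisfied.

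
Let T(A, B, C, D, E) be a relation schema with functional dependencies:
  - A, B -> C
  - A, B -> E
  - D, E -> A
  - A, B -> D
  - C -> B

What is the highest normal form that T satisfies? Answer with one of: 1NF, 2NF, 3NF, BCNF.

3NF

Candidate keys: {A, B}, {A, C}, {B, D, E}, {C, D, E}. Prime attributes: {A, B, C, D, E}.
D, E -> A breaks BCNF: {D, E}⁺ = {A, D, E}, so {D, E} is not a superkey.
Since {A} ⊆ prime attributes and every other non-superkey FD also has a prime right side, the schema is in 3NF.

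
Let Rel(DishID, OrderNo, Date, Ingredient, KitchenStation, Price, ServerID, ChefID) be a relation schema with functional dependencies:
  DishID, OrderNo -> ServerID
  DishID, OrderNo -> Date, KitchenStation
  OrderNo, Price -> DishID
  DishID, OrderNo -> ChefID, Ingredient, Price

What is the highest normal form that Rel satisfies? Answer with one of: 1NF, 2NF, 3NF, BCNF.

BCNF

Candidate keys: {DishID, OrderNo}, {OrderNo, Price}. Prime attributes: {DishID, OrderNo, Price}.
Each dependency's left side is a superkey — BCNF holds.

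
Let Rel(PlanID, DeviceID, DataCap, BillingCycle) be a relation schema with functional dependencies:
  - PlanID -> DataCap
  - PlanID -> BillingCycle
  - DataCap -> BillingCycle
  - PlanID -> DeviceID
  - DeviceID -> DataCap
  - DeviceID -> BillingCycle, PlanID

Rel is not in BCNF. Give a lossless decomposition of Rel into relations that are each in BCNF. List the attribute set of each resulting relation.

{BillingCycle, DataCap}; {DataCap, DeviceID, PlanID}

Candidate keys of the original relation: {DeviceID}, {PlanID}.
In {BillingCycle, DataCap, DeviceID, PlanID}, {DataCap} is not a superkey ({DataCap}⁺ restricted to this set is {BillingCycle, DataCap}), so split on DataCap -> BillingCycle into {BillingCycle, DataCap} and {DataCap, DeviceID, PlanID}.
{BillingCycle, DataCap} is in BCNF.
{DataCap, DeviceID, PlanID} is in BCNF.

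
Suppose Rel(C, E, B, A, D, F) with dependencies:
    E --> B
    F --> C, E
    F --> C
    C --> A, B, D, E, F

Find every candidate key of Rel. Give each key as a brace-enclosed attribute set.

{C}, {F}

Closure of {C} is {A, B, C, D, E, F}, the whole schema; {C} is a candidate key.
Closure of {F} is {A, B, C, D, E, F}, the whole schema; {F} is a candidate key.
No proper subset of any of these is a key, and no other minimal superkey exists.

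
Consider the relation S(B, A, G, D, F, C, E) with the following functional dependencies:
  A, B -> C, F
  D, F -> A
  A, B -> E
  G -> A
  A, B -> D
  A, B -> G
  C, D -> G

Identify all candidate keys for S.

{A, B}, {B, C, D}, {B, D, F}, {B, G}

Attributes never on any right-hand side: {B} — every candidate key must contain it.
Closure of {A, B} is {A, B, C, D, E, F, G}, the whole schema; {A, B} is a candidate key.
Closure of {B, G} is {A, B, C, D, E, F, G}, the whole schema; {B, G} is a candidate key.
Closure of {B, C, D} is {A, B, C, D, E, F, G}, the whole schema; {B, C, D} is a candidate key.
Closure of {B, D, F} is {A, B, C, D, E, F, G}, the whole schema; {B, D, F} is a candidate key.
No proper subset of any of these is a key, and no other minimal superkey exists.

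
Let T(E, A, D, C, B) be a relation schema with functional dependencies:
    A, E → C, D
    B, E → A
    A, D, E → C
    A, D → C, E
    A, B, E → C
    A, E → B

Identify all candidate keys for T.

{A, D} is a candidate key since {A, D}⁺ = {A, B, C, D, E} covers every attribute.
{A, E} is a candidate key since {A, E}⁺ = {A, B, C, D, E} covers every attribute.
{B, E} is a candidate key since {B, E}⁺ = {A, B, C, D, E} covers every attribute.
These are minimal and exhaustive — every other superkey contains one of them.

{A, D}, {A, E}, {B, E}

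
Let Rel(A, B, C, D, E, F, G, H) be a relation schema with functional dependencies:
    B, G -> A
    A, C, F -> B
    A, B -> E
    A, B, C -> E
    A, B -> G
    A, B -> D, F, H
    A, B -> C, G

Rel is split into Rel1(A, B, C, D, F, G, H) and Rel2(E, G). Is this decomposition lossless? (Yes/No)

The shared attributes are {G} and {G}⁺ = {G}.
Rel1 ⊄ {G} and Rel2 ⊄ {G}, so the split is lossy.

No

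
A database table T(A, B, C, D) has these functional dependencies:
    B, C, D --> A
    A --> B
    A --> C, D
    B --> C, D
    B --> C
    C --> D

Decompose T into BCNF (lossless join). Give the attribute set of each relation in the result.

Candidate keys of the original relation: {A}, {B}.
{A, B, C, D}: {C} determines {C, D} here but is not a superkey — split on C --> D, giving {C, D} and {A, B, C}.
{C, D}: every determinant is a superkey — BCNF.
{A, B, C}: every determinant is a superkey — BCNF.

{A, B, C}; {C, D}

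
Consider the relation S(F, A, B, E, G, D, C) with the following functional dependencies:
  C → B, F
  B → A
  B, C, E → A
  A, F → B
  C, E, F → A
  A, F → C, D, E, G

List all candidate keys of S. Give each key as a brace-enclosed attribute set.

{C}⁺ = {A, B, C, D, E, F, G} — all of the relation — so {C} is a candidate key.
{A, F}⁺ = {A, B, C, D, E, F, G} — all of the relation — so {A, F} is a candidate key.
{B, F}⁺ = {A, B, C, D, E, F, G} — all of the relation — so {B, F} is a candidate key.
No proper subset of any of these is a key, and no other minimal superkey exists.

{A, F}, {B, F}, {C}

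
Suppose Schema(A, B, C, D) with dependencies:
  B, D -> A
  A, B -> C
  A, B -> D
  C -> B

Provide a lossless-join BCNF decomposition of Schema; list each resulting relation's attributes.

Candidate keys of the original relation: {A, B}, {A, C}, {B, D}, {C, D}.
In {A, B, C, D}, {C} is not a superkey ({C}⁺ restricted to this set is {B, C}), so split on C -> B into {B, C} and {A, C, D}.
{B, C}: every determinant is a superkey — BCNF.
{A, C, D}: every determinant is a superkey — BCNF.

{A, C, D}; {B, C}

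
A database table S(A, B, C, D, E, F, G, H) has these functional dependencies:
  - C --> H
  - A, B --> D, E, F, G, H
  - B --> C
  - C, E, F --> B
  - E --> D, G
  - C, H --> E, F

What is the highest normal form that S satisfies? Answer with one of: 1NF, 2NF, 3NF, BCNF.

Candidate keys: {A, B}, {A, C}. Prime attributes: {A, B, C}.
C --> H breaks BCNF: {C}⁺ = {B, C, D, E, F, G, H}, so {C} is not a superkey.
C --> H has non-prime {H} on the right and a non-superkey on the left, so 3NF fails.
The proper key subset {B} of {A, B} determines non-prime {D, E, F, G, H}, so the relation is not even in 2NF.

1NF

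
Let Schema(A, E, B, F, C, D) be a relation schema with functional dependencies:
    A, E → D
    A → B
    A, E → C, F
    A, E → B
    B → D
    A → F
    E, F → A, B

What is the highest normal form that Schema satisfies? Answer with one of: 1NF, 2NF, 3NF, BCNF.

1NF

Candidate keys: {A, E}, {E, F}. Prime attributes: {A, E, F}.
A → B: {A}⁺ = {A, B, D, F}, which is not all of the attributes, so the left side is not a superkey — BCNF is violated.
A → B determines the non-prime attribute {B} from a non-superkey — 3NF is violated.
Since {A} ⊂ {A, E} and {A}⁺ ⊇ {B, D} with {B, D} non-prime, there is a partial dependency; 2NF fails.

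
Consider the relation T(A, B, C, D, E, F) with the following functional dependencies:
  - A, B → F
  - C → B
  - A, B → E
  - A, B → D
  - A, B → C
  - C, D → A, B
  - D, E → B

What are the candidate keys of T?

{A, B}⁺ = {A, B, C, D, E, F} — all of the relation — so {A, B} is a candidate key.
{A, C}⁺ = {A, B, C, D, E, F} — all of the relation — so {A, C} is a candidate key.
{C, D}⁺ = {A, B, C, D, E, F} — all of the relation — so {C, D} is a candidate key.
{A, D, E}⁺ = {A, B, C, D, E, F} — all of the relation — so {A, D, E} is a candidate key.
No proper subset of any of these is a key, and no other minimal superkey exists.

{A, B}, {A, C}, {A, D, E}, {C, D}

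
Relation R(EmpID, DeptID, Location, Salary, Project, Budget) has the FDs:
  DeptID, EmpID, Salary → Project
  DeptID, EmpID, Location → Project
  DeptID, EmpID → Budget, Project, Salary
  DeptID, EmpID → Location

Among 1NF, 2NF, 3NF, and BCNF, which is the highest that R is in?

BCNF

Candidate key: {DeptID, EmpID}. Prime attributes: {DeptID, EmpID}.
The left-hand side of every FD is a superkey, so BCNF is satisfied.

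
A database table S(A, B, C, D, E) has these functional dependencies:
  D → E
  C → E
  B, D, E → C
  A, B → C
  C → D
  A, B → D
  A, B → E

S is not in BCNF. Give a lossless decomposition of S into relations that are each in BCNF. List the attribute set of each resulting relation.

Candidate key of the original relation: {A, B}.
In {A, B, C, D, E}, {D} is not a superkey ({D}⁺ restricted to this set is {D, E}), so split on D → E into {D, E} and {A, B, C, D}.
{D, E} has no BCNF violation.
In {A, B, C, D}, {C} is not a superkey ({C}⁺ restricted to this set is {C, D}), so split on C → D into {C, D} and {A, B, C}.
{C, D} has no BCNF violation.
{A, B, C} has no BCNF violation.

{A, B, C}; {C, D}; {D, E}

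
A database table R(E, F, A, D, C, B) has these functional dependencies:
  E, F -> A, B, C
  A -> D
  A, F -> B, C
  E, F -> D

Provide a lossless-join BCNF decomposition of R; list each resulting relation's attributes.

Candidate key of the original relation: {E, F}.
{A, B, C, D, E, F}: {A} determines {A, D} here but is not a superkey — split on A -> D, giving {A, D} and {A, B, C, E, F}.
{A, D} is in BCNF.
{A, B, C, E, F}: {A, F} determines {A, B, C, F} here but is not a superkey — split on A, F -> B, C, giving {A, B, C, F} and {A, E, F}.
{A, B, C, F} is in BCNF.
{A, E, F} is in BCNF.

{A, B, C, F}; {A, D}; {A, E, F}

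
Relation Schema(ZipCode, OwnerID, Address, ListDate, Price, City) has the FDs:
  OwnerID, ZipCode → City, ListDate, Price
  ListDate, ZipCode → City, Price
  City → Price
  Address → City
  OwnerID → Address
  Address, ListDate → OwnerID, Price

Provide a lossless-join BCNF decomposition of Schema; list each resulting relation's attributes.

Candidate keys of the original relation: {Address, ListDate, ZipCode}, {OwnerID, ZipCode}.
Within {Address, City, ListDate, OwnerID, Price, ZipCode}: {ListDate, ZipCode}⁺ ∩ {Address, City, ListDate, OwnerID, Price, ZipCode} = {City, ListDate, Price, ZipCode}, not the whole set, so ListDate, ZipCode → City, Price violates BCNF; decompose into {City, ListDate, Price, ZipCode} and {Address, ListDate, OwnerID, ZipCode}.
Within {City, ListDate, Price, ZipCode}: {City}⁺ ∩ {City, ListDate, Price, ZipCode} = {City, Price}, not the whole set, so City → Price violates BCNF; decompose into {City, Price} and {City, ListDate, ZipCode}.
{City, Price} is in BCNF.
{City, ListDate, ZipCode} is in BCNF.
Within {Address, ListDate, OwnerID, ZipCode}: {OwnerID}⁺ ∩ {Address, ListDate, OwnerID, ZipCode} = {Address, OwnerID}, not the whole set, so OwnerID → Address violates BCNF; decompose into {Address, OwnerID} and {ListDate, OwnerID, ZipCode}.
{Address, OwnerID} is in BCNF.
{ListDate, OwnerID, ZipCode} is in BCNF.

{Address, OwnerID}; {City, ListDate, ZipCode}; {City, Price}; {ListDate, OwnerID, ZipCode}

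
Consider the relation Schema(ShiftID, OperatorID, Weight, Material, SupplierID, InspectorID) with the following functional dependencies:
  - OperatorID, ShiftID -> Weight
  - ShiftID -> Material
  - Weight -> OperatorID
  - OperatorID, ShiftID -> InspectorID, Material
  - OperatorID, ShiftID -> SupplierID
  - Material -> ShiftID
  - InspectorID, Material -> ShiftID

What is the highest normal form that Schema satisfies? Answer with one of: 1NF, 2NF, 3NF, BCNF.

3NF

Candidate keys: {Material, OperatorID}, {Material, Weight}, {OperatorID, ShiftID}, {ShiftID, Weight}. Prime attributes: {Material, OperatorID, ShiftID, Weight}.
ShiftID -> Material breaks BCNF: {ShiftID}⁺ = {Material, ShiftID}, so {ShiftID} is not a superkey.
Since {Material} ⊆ prime attributes and every other non-superkey FD also has a prime right side, the schema is in 3NF.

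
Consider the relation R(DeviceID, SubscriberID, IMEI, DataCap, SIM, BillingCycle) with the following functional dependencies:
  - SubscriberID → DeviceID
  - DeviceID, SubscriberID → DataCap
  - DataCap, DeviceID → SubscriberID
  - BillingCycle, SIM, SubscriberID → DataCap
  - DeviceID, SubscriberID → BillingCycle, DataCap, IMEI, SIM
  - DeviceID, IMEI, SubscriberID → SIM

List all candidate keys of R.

{DataCap, DeviceID}, {SubscriberID}

{SubscriberID}⁺ = {BillingCycle, DataCap, DeviceID, IMEI, SIM, SubscriberID} — all of the relation — so {SubscriberID} is a candidate key.
{DataCap, DeviceID}⁺ = {BillingCycle, DataCap, DeviceID, IMEI, SIM, SubscriberID} — all of the relation — so {DataCap, DeviceID} is a candidate key.
Any other superkey properly contains one of these, so there are no further candidate keys.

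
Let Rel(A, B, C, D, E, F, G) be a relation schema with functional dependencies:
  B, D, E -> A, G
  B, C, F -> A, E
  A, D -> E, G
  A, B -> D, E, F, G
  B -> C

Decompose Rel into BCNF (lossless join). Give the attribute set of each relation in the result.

{A, B, D, F}; {A, D, E, G}; {B, C}

Candidate keys of the original relation: {A, B}, {B, D, E}, {B, F}.
In {A, B, C, D, E, F, G}, {A, D} is not a superkey ({A, D}⁺ restricted to this set is {A, D, E, G}), so split on A, D -> E, G into {A, D, E, G} and {A, B, C, D, F}.
{A, D, E, G} is in BCNF.
In {A, B, C, D, F}, {B} is not a superkey ({B}⁺ restricted to this set is {B, C}), so split on B -> C into {B, C} and {A, B, D, F}.
{B, C} is in BCNF.
{A, B, D, F} is in BCNF.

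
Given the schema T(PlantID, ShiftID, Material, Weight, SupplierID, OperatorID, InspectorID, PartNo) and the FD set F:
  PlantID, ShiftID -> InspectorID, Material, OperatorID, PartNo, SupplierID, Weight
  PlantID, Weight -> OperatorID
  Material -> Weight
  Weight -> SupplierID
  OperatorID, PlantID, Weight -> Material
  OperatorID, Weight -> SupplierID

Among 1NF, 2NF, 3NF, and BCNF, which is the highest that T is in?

Candidate key: {PlantID, ShiftID}. Prime attributes: {PlantID, ShiftID}.
PlantID, Weight -> OperatorID breaks BCNF: {PlantID, Weight}⁺ = {Material, OperatorID, PlantID, SupplierID, Weight}, so {PlantID, Weight} is not a superkey.
Because {OperatorID} is non-prime and the left side of PlantID, Weight -> OperatorID is not a superkey, the relation is not in 3NF.
Checking every proper subset of each key, none determines a non-prime attribute — 2NF is satisfied.

2NF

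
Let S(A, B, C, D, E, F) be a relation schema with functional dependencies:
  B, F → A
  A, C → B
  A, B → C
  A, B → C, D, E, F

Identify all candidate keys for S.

{A, B}, {A, C}, {B, F}

{A, B}⁺ = {A, B, C, D, E, F} — all of the relation — so {A, B} is a candidate key.
{A, C}⁺ = {A, B, C, D, E, F} — all of the relation — so {A, C} is a candidate key.
{B, F}⁺ = {A, B, C, D, E, F} — all of the relation — so {B, F} is a candidate key.
No proper subset of any of these is a key, and no other minimal superkey exists.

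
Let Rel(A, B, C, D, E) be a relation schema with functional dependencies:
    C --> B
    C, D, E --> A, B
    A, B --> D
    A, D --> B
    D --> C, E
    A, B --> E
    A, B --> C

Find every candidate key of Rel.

{D}⁺ = {A, B, C, D, E}, which is every attribute, so {D} is a candidate key.
{A, B}⁺ = {A, B, C, D, E}, which is every attribute, so {A, B} is a candidate key.
{A, C}⁺ = {A, B, C, D, E}, which is every attribute, so {A, C} is a candidate key.
These are minimal and exhaustive — every other superkey contains one of them.

{A, B}, {A, C}, {D}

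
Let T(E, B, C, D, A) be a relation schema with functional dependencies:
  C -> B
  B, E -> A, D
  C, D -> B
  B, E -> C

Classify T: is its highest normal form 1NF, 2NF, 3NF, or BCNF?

Candidate keys: {B, E}, {C, E}. Prime attributes: {B, C, E}.
C -> B: {C}⁺ = {B, C}, which is not all of the attributes, so the left side is not a superkey — BCNF is violated.
Since {B} ⊆ prime attributes and every other non-superkey FD also has a prime right side, the schema is in 3NF.

3NF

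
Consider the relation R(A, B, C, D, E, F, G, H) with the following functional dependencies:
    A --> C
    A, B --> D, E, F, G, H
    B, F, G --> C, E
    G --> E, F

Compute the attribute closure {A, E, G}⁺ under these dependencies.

Start with {A, E, G}.
A --> C applies; add {C} → now {A, C, E, G}.
G --> E, F applies; add {F} → now {A, C, E, F, G}.
No further FD applies.

{A, C, E, F, G}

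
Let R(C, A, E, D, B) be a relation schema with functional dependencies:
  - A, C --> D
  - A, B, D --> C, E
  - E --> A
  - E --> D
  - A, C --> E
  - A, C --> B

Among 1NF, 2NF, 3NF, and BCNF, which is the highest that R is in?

3NF

Candidate keys: {A, B, D}, {A, C}, {B, E}, {C, E}. Prime attributes: {A, B, C, D, E}.
E --> A breaks BCNF: {E}⁺ = {A, D, E}, so {E} is not a superkey.
Its right-hand attributes {A} are all prime, as are those of every other non-superkey FD — the relation is in 3NF.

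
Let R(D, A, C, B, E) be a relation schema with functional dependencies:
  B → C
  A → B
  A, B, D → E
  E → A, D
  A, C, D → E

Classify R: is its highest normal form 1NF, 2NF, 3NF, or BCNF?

Candidate keys: {A, D}, {E}. Prime attributes: {A, D, E}.
For B → C we have {B}⁺ = {B, C}; {B} is not a superkey, so BCNF fails.
Because {C} is non-prime and the left side of B → C is not a superkey, the relation is not in 3NF.
The proper key subset {A} of {A, D} determines non-prime {B, C}, so the relation is not even in 2NF.

1NF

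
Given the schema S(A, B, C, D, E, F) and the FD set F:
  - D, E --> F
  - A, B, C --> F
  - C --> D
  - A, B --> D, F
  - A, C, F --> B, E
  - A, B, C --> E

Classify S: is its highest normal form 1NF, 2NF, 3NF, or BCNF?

1NF

Candidate keys: {A, B, C}, {A, C, E}, {A, C, F}. Prime attributes: {A, B, C, E, F}.
For D, E --> F we have {D, E}⁺ = {D, E, F}; {D, E} is not a superkey, so BCNF fails.
C --> D has non-prime {D} on the right and a non-superkey on the left, so 3NF fails.
The proper key subset {C} of {A, B, C} determines non-prime {D}, so the relation is not even in 2NF.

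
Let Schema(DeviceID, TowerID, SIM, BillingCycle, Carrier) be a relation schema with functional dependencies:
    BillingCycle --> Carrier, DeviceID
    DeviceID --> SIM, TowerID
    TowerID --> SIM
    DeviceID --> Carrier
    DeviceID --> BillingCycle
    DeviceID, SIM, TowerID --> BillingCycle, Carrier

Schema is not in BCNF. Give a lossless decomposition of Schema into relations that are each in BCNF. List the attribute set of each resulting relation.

Candidate keys of the original relation: {BillingCycle}, {DeviceID}.
In {BillingCycle, Carrier, DeviceID, SIM, TowerID}, {TowerID} is not a superkey ({TowerID}⁺ restricted to this set is {SIM, TowerID}), so split on TowerID --> SIM into {SIM, TowerID} and {BillingCycle, Carrier, DeviceID, TowerID}.
{SIM, TowerID} is in BCNF.
{BillingCycle, Carrier, DeviceID, TowerID} is in BCNF.

{BillingCycle, Carrier, DeviceID, TowerID}; {SIM, TowerID}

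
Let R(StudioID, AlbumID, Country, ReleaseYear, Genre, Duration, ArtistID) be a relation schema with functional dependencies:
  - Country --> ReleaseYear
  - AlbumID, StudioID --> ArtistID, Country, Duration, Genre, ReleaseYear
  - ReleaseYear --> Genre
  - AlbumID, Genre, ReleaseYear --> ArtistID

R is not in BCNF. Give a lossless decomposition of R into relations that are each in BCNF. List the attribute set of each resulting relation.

{AlbumID, ArtistID, Country}; {AlbumID, Country, Duration, StudioID}; {Country, ReleaseYear}; {Genre, ReleaseYear}

Candidate key of the original relation: {AlbumID, StudioID}.
In {AlbumID, ArtistID, Country, Duration, Genre, ReleaseYear, StudioID}, {Country} is not a superkey ({Country}⁺ restricted to this set is {Country, Genre, ReleaseYear}), so split on Country --> Genre, ReleaseYear into {Country, Genre, ReleaseYear} and {AlbumID, ArtistID, Country, Duration, StudioID}.
In {Country, Genre, ReleaseYear}, {ReleaseYear} is not a superkey ({ReleaseYear}⁺ restricted to this set is {Genre, ReleaseYear}), so split on ReleaseYear --> Genre into {Genre, ReleaseYear} and {Country, ReleaseYear}.
{Genre, ReleaseYear}: every determinant is a superkey — BCNF.
{Country, ReleaseYear}: every determinant is a superkey — BCNF.
In {AlbumID, ArtistID, Country, Duration, StudioID}, {AlbumID, Country} is not a superkey ({AlbumID, Country}⁺ restricted to this set is {AlbumID, ArtistID, Country}), so split on AlbumID, Country --> ArtistID into {AlbumID, ArtistID, Country} and {AlbumID, Country, Duration, StudioID}.
{AlbumID, ArtistID, Country}: every determinant is a superkey — BCNF.
{AlbumID, Country, Duration, StudioID}: every determinant is a superkey — BCNF.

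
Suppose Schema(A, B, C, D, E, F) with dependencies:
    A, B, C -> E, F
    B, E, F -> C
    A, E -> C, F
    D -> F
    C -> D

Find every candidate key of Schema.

{A, B, C}, {A, B, E}

{A, B} never appear on the right of any FD, so every key must include all of them.
{A, B, C}⁺ = {A, B, C, D, E, F} — all of the relation — so {A, B, C} is a candidate key.
{A, B, E}⁺ = {A, B, C, D, E, F} — all of the relation — so {A, B, E} is a candidate key.
These are minimal and exhaustive — every other superkey contains one of them.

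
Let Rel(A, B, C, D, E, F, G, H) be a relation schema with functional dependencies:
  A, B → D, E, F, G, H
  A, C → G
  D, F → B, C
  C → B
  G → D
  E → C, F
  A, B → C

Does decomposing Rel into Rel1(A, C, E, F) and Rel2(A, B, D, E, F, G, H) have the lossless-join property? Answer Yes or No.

The shared attributes are {A, E, F} and {A, E, F}⁺ = {A, B, C, D, E, F, G, H}.
Rel1 is contained in that closure, so Rel1 ∩ Rel2 → Rel1 holds and the join is lossless.

Yes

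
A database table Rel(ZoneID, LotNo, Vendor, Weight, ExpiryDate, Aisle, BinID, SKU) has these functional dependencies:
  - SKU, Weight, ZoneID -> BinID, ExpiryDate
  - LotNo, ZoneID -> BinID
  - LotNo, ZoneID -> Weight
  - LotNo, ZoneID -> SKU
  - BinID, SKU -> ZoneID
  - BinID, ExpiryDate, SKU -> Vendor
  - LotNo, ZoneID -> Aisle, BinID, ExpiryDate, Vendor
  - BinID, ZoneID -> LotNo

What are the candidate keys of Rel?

{BinID, SKU}, {BinID, ZoneID}, {LotNo, ZoneID}, {SKU, Weight, ZoneID}

{BinID, SKU} is a candidate key since {BinID, SKU}⁺ = {Aisle, BinID, ExpiryDate, LotNo, SKU, Vendor, Weight, ZoneID} covers every attribute.
{BinID, ZoneID} is a candidate key since {BinID, ZoneID}⁺ = {Aisle, BinID, ExpiryDate, LotNo, SKU, Vendor, Weight, ZoneID} covers every attribute.
{LotNo, ZoneID} is a candidate key since {LotNo, ZoneID}⁺ = {Aisle, BinID, ExpiryDate, LotNo, SKU, Vendor, Weight, ZoneID} covers every attribute.
{SKU, Weight, ZoneID} is a candidate key since {SKU, Weight, ZoneID}⁺ = {Aisle, BinID, ExpiryDate, LotNo, SKU, Vendor, Weight, ZoneID} covers every attribute.
These are minimal and exhaustive — every other superkey contains one of them.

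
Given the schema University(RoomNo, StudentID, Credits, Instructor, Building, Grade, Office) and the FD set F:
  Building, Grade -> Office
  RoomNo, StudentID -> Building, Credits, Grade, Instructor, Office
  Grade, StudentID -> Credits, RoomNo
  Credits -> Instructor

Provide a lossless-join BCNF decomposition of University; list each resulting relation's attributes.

Candidate keys of the original relation: {Grade, StudentID}, {RoomNo, StudentID}.
In {Building, Credits, Grade, Instructor, Office, RoomNo, StudentID}, {Building, Grade} is not a superkey ({Building, Grade}⁺ restricted to this set is {Building, Grade, Office}), so split on Building, Grade -> Office into {Building, Grade, Office} and {Building, Credits, Grade, Instructor, RoomNo, StudentID}.
{Building, Grade, Office}: every determinant is a superkey — BCNF.
In {Building, Credits, Grade, Instructor, RoomNo, StudentID}, {Credits} is not a superkey ({Credits}⁺ restricted to this set is {Credits, Instructor}), so split on Credits -> Instructor into {Credits, Instructor} and {Building, Credits, Grade, RoomNo, StudentID}.
{Credits, Instructor}: every determinant is a superkey — BCNF.
{Building, Credits, Grade, RoomNo, StudentID}: every determinant is a superkey — BCNF.

{Building, Credits, Grade, RoomNo, StudentID}; {Building, Grade, Office}; {Credits, Instructor}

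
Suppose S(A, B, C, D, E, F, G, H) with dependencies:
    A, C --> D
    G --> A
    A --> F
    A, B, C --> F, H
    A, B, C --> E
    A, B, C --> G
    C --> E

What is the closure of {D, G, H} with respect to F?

Start with {D, G, H}.
G --> A applies; add {A} → now {A, D, G, H}.
A --> F applies; add {F} → now {A, D, F, G, H}.
No further FD applies.

{A, D, F, G, H}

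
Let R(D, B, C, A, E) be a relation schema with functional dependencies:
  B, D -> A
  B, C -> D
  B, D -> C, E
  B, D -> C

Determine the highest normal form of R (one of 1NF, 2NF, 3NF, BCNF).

BCNF

Candidate keys: {B, C}, {B, D}. Prime attributes: {B, C, D}.
Every FD has a superkey on the left, so the relation is in BCNF.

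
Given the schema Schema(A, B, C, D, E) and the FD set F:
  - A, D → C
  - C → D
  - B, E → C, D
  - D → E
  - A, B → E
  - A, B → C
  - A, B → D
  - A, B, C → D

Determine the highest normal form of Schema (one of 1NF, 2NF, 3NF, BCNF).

Candidate key: {A, B}. Prime attributes: {A, B}.
For A, D → C we have {A, D}⁺ = {A, C, D, E}; {A, D} is not a superkey, so BCNF fails.
A, D → C determines the non-prime attribute {C} from a non-superkey — 3NF is violated.
No proper subset of a key has a non-prime attribute in its closure, so there is no partial dependency; 2NF holds.

2NF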